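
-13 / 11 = -1.18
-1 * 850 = -850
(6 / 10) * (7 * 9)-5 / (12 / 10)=1009 / 30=33.63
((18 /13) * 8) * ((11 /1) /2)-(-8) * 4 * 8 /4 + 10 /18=14681 /117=125.48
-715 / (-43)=715 / 43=16.63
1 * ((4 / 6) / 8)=1 / 12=0.08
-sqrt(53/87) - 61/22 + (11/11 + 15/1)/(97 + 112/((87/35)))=-723275/271898 - sqrt(4611)/87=-3.44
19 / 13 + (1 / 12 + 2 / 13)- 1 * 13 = -1763 / 156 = -11.30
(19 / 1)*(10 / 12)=95 / 6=15.83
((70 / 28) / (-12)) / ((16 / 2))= -0.03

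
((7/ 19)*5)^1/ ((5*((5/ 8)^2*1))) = 448/ 475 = 0.94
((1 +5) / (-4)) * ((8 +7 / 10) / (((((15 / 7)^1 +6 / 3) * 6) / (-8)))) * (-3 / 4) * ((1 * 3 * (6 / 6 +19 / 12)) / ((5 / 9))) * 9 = -158193 / 400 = -395.48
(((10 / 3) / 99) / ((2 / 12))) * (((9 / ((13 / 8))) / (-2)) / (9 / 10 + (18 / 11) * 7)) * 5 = -4000 / 17667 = -0.23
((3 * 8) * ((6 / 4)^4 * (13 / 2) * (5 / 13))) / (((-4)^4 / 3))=3645 / 1024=3.56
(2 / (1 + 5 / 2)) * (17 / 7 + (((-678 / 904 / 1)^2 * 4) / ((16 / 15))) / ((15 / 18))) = 1111 / 392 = 2.83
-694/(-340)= 347/170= 2.04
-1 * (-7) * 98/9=686/9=76.22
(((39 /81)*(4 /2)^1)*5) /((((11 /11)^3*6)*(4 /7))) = 455 /324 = 1.40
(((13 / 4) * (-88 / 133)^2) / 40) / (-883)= -3146 / 78096935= -0.00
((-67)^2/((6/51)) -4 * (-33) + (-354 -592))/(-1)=-74685/2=-37342.50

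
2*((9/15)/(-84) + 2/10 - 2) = -253/70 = -3.61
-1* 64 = -64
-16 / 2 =-8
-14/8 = -7/4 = -1.75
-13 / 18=-0.72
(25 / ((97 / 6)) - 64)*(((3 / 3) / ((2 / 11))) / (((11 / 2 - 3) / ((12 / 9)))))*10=-533104 / 291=-1831.97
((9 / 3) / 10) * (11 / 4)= 33 / 40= 0.82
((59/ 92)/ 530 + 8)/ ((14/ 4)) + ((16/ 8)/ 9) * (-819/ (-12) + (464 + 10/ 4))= 62010707/ 511980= 121.12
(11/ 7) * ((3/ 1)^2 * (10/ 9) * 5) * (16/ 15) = 1760/ 21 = 83.81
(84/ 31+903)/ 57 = 15.89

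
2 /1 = 2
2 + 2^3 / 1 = 10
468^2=219024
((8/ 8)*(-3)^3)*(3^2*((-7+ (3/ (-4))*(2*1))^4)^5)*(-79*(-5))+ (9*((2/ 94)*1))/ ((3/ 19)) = -372033359114711044848171.60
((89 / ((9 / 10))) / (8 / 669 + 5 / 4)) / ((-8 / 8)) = -793880 / 10131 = -78.36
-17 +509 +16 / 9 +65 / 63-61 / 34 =352013 / 714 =493.02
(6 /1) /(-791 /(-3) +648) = 18 /2735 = 0.01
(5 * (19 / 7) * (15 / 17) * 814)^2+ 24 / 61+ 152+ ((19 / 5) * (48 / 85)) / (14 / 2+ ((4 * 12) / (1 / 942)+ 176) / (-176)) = 235964635384083666 / 2483485375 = 95013499.08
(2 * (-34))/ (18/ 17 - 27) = 1156/ 441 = 2.62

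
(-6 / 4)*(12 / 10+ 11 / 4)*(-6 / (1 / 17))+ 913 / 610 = 739133 / 1220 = 605.85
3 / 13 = 0.23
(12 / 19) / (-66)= -2 / 209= -0.01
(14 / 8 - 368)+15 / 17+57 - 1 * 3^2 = -21581 / 68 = -317.37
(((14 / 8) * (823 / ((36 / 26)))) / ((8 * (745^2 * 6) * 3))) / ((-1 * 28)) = -10699 / 23017996800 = -0.00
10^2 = 100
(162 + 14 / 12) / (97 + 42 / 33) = 10769 / 6486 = 1.66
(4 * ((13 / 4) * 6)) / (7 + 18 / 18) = 39 / 4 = 9.75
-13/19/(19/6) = -0.22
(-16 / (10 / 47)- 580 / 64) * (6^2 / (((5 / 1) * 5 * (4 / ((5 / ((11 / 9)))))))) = -546021 / 4400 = -124.10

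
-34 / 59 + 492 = 28994 / 59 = 491.42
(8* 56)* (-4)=-1792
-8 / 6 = -4 / 3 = -1.33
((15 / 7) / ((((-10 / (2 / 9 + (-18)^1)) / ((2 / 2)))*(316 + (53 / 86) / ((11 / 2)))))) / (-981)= -37840 / 3080282121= -0.00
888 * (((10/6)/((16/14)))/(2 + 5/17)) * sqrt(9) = 22015/13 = 1693.46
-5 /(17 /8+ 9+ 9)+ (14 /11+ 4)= 5.02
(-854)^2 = 729316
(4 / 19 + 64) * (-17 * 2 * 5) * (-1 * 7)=1451800 / 19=76410.53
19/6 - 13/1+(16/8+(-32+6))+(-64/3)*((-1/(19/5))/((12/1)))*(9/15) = -1275/38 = -33.55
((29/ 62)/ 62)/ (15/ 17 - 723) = -0.00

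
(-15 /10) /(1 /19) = -28.50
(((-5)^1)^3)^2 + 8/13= 203133/13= 15625.62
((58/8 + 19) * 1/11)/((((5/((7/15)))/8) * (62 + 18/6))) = 98/3575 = 0.03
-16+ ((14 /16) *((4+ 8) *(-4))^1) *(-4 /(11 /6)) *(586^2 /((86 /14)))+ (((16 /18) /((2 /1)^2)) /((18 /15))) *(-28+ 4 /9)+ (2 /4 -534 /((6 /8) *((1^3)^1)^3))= 1177410648251 /229878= 5121893.56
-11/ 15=-0.73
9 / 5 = 1.80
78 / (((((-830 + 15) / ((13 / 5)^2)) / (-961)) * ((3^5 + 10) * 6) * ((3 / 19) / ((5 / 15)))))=40115023 / 46393875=0.86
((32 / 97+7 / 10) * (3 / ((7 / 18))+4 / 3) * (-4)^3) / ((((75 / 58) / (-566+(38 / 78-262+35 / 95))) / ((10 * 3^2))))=1515241087488 / 44135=34331960.75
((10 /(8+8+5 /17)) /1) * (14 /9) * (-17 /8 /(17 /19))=-11305 /4986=-2.27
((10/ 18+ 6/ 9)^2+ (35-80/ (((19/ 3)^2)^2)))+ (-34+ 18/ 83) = 2331404864/ 876148083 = 2.66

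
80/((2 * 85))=8/17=0.47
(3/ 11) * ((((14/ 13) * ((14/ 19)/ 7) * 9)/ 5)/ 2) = 0.03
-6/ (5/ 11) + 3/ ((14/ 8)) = -402/ 35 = -11.49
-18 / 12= -3 / 2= -1.50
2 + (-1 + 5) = 6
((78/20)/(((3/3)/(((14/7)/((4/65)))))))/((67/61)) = 30927/268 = 115.40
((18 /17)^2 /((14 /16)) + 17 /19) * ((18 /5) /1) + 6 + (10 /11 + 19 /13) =16.20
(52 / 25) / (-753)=-52 / 18825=-0.00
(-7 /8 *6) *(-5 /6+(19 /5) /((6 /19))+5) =-1701 /20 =-85.05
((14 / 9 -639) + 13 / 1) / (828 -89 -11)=-1405 / 1638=-0.86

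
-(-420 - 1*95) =515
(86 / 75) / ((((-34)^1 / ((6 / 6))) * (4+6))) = -43 / 12750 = -0.00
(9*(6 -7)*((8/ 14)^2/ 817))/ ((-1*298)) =72/ 5964917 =0.00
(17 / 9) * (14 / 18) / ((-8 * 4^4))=-119 / 165888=-0.00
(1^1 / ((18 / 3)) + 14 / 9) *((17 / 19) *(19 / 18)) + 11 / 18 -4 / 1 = -571 / 324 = -1.76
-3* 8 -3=-27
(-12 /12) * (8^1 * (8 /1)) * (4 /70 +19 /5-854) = 380864 /7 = 54409.14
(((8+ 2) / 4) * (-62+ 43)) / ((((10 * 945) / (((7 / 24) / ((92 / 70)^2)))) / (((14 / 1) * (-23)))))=32585 / 119232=0.27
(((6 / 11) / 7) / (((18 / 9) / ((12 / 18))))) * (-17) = -34 / 77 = -0.44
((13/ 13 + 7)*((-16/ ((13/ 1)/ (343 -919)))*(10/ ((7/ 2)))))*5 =7372800/ 91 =81019.78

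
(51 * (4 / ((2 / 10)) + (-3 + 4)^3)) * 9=9639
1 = 1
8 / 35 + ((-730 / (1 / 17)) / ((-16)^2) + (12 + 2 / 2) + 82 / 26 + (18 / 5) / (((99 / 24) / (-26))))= -35097497 / 640640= -54.79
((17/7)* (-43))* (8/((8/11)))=-8041/7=-1148.71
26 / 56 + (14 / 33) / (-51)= 21487 / 47124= 0.46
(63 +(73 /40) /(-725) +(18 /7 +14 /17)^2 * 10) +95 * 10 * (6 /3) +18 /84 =853562853747 /410669000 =2078.47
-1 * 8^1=-8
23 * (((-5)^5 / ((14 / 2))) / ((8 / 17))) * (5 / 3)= -6109375 / 168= -36365.33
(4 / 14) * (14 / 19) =4 / 19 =0.21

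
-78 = -78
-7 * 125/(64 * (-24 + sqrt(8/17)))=875 * sqrt(34)/313088 + 44625/78272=0.59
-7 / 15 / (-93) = 7 / 1395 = 0.01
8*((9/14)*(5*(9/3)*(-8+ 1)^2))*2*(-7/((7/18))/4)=-34020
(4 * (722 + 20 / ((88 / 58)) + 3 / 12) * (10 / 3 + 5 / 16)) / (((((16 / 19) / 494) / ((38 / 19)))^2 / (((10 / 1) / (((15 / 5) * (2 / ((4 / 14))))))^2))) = 445426670869375 / 133056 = 3347663170.92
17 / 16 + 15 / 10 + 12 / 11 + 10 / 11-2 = 41 / 16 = 2.56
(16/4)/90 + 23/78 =397/1170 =0.34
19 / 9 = 2.11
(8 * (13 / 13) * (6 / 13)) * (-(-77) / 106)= 1848 / 689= 2.68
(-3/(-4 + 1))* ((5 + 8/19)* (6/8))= 309/76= 4.07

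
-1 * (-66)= 66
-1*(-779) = 779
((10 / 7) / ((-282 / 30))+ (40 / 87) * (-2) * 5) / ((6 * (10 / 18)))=-13595 / 9541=-1.42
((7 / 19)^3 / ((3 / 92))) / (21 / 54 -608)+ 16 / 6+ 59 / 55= 46254176371 / 12377785695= 3.74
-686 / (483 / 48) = -1568 / 23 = -68.17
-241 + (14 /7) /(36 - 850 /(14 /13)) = -1270807 /5273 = -241.00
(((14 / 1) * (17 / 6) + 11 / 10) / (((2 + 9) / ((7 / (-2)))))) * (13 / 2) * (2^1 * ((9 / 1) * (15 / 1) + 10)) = -3227497 / 132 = -24450.73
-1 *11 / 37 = -11 / 37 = -0.30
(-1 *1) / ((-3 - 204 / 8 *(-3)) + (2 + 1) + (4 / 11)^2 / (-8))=-242 / 18509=-0.01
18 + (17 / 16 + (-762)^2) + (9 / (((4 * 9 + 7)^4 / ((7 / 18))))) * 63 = 31762743343337 / 54700816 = 580663.06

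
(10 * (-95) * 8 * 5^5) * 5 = -118750000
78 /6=13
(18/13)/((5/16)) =288/65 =4.43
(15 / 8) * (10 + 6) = 30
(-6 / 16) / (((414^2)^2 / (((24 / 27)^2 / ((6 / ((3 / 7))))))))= -1 / 1388043821556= -0.00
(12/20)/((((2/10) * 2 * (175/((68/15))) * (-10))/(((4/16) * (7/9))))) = -17/22500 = -0.00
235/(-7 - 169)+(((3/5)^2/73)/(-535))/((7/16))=-1606162219/1202894000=-1.34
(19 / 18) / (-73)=-19 / 1314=-0.01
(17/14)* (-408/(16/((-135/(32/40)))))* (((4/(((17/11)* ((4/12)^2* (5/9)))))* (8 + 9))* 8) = 208574190/7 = 29796312.86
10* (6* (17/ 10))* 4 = 408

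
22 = 22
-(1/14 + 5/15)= -17/42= -0.40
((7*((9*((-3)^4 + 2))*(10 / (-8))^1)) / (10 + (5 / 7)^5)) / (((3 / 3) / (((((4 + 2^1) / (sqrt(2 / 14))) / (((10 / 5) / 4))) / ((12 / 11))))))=-322240611*sqrt(7) / 45652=-18675.38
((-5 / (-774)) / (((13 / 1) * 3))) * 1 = 5 / 30186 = 0.00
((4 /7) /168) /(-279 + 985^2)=1 /285164124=0.00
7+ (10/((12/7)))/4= 203/24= 8.46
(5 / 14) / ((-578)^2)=5 / 4677176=0.00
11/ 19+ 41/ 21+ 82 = 33728/ 399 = 84.53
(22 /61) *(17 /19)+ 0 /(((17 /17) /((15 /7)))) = 374 /1159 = 0.32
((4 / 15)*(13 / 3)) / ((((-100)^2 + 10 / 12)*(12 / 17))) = 442 / 2700225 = 0.00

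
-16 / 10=-8 / 5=-1.60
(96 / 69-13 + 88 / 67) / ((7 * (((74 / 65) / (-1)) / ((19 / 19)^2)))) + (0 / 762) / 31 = 1.29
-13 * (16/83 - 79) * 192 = 196702.84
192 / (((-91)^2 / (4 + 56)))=11520 / 8281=1.39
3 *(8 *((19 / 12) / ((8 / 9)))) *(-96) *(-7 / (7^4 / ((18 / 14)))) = 15.38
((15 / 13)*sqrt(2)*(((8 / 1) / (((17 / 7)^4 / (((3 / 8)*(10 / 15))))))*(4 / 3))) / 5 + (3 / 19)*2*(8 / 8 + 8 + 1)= 19208*sqrt(2) / 1085773 + 60 / 19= 3.18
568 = 568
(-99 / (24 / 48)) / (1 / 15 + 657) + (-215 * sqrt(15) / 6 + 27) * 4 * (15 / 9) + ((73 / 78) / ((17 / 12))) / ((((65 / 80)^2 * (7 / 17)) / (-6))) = 162517101 / 984256 - 2150 * sqrt(15) / 9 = -760.10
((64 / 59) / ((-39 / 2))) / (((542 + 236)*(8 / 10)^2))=-100 / 895089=-0.00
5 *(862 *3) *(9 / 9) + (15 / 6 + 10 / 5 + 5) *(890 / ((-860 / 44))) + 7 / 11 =5911580 / 473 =12498.05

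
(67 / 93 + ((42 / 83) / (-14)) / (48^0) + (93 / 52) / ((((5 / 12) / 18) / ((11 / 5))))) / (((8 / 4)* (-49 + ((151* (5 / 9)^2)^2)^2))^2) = 16527768358125671072541 / 8621637959156009748251256814222400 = 0.00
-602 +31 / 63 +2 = -37769 / 63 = -599.51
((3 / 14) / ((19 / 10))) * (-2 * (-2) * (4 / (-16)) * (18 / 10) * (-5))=135 / 133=1.02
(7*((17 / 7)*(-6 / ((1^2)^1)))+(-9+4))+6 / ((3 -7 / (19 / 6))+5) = -105.96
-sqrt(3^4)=-9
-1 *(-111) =111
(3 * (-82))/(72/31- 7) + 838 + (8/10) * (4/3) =387872/435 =891.66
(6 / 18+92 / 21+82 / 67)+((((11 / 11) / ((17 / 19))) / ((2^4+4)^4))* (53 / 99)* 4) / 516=96742879672283 / 16291709280000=5.94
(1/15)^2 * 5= 1/45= 0.02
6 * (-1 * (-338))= 2028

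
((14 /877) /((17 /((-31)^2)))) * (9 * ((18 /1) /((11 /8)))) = 17436384 /163999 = 106.32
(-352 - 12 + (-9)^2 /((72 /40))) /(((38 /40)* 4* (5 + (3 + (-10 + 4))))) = -41.97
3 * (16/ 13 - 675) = -26277/ 13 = -2021.31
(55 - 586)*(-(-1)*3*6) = -9558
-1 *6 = -6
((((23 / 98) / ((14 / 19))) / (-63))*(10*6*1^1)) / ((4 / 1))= -2185 / 28812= -0.08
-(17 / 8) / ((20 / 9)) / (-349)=153 / 55840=0.00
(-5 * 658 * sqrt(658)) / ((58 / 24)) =-39480 * sqrt(658) / 29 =-34921.44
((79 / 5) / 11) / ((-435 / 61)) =-4819 / 23925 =-0.20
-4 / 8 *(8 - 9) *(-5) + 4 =3 / 2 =1.50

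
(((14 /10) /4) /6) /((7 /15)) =1 /8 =0.12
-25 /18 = -1.39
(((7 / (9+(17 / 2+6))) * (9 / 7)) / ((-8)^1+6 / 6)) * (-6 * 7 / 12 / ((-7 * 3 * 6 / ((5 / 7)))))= -5 / 4606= -0.00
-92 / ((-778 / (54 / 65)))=0.10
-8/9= -0.89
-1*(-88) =88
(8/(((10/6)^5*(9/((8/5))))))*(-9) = -15552/15625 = -1.00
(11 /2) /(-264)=-1 /48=-0.02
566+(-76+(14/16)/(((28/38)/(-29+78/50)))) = 457.42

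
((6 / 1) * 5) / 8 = 15 / 4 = 3.75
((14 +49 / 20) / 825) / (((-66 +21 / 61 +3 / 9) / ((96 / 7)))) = -34404 / 8218375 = -0.00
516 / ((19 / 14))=7224 / 19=380.21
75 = 75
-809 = -809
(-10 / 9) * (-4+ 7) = -10 / 3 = -3.33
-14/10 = -7/5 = -1.40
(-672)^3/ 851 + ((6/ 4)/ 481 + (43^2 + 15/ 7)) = -54943820345/ 154882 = -354746.33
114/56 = 57/28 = 2.04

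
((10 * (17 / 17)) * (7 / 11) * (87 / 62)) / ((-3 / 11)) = -1015 / 31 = -32.74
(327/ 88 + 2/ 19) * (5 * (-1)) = -31945/ 1672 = -19.11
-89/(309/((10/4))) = -445/618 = -0.72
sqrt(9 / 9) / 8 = 1 / 8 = 0.12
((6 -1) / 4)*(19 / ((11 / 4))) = 95 / 11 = 8.64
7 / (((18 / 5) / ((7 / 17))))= 245 / 306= 0.80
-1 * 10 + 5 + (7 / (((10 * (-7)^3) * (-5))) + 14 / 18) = -93091 / 22050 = -4.22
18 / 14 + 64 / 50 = 2.57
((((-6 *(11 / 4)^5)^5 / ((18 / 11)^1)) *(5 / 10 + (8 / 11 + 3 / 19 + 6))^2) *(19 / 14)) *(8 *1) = -362045727638986862515713520859469 / 1337006139375616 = -270788380828275623.99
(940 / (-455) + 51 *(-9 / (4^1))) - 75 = -69821 / 364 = -191.82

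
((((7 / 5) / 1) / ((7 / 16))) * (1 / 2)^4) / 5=1 / 25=0.04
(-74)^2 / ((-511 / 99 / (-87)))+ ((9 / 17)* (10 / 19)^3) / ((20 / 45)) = 5499566122914 / 59584133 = 92299.17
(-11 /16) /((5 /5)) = -11 /16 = -0.69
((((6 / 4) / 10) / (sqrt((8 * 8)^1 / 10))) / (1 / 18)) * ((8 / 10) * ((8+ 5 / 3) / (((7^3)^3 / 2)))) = 261 * sqrt(10) / 2017680350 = 0.00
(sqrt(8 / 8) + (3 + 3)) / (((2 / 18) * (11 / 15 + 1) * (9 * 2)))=105 / 52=2.02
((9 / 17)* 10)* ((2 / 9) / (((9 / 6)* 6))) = 0.13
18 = 18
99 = 99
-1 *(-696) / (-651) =-1.07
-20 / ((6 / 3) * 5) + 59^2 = 3479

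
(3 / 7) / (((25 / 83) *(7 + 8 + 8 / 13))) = 3237 / 35525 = 0.09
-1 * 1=-1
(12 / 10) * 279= 1674 / 5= 334.80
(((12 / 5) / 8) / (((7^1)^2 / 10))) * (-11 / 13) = -0.05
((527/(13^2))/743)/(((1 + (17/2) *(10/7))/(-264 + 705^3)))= 111895.43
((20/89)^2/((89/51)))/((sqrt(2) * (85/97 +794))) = 329800 * sqrt(2)/18118408269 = 0.00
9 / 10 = 0.90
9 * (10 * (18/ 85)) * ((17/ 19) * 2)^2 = 22032/ 361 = 61.03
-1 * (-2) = 2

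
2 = 2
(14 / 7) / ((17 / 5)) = 10 / 17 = 0.59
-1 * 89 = -89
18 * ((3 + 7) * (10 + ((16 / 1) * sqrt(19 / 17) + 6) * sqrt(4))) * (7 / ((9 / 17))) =52360 + 4480 * sqrt(323) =132875.46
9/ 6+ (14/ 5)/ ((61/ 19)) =1447/ 610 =2.37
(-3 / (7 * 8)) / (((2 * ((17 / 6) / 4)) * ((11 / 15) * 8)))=-135 / 20944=-0.01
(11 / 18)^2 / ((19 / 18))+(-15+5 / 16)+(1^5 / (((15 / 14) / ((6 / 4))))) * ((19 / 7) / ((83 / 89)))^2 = -1632266939 / 659690640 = -2.47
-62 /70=-0.89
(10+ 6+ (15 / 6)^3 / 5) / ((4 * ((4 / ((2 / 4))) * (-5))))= -153 / 1280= -0.12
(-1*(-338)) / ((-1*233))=-338 / 233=-1.45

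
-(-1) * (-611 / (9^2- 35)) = -611 / 46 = -13.28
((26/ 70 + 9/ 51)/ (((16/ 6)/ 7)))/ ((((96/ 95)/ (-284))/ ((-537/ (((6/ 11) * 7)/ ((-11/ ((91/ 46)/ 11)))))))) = -1204920730849/ 346528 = -3477123.73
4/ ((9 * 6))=2/ 27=0.07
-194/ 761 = -0.25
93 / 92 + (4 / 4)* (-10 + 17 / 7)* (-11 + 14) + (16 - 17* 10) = -113153 / 644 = -175.70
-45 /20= -9 /4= -2.25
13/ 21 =0.62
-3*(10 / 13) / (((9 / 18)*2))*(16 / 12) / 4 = -10 / 13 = -0.77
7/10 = 0.70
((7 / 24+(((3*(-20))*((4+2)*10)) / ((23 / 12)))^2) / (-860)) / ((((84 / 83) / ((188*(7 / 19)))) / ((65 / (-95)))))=2271423286670239 / 11824800480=192089.78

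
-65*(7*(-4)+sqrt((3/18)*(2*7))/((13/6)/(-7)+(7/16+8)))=1820- 7280*sqrt(21)/2731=1807.78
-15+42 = 27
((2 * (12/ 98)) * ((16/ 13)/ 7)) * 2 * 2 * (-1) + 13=57199/ 4459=12.83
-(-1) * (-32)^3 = -32768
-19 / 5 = -3.80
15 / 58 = 0.26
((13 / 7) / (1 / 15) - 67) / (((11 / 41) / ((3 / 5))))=-33702 / 385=-87.54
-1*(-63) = 63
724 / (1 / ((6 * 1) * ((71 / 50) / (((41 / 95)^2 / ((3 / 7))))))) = 167011596 / 11767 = 14193.22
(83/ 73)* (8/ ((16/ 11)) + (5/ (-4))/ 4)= 6889/ 1168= 5.90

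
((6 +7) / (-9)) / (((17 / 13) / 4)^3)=-41.34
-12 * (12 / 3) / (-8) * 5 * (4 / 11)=120 / 11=10.91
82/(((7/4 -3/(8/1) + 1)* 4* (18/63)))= 574/19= 30.21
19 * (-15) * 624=-177840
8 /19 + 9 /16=0.98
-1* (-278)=278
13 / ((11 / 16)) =208 / 11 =18.91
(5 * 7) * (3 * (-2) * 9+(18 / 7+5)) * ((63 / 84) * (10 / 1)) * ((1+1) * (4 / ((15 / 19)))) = -123500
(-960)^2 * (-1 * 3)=-2764800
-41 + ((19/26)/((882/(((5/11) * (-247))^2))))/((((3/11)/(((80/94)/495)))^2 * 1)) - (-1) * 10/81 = -3512505038951/85930473321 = -40.88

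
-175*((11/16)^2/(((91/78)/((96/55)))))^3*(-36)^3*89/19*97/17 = 6106535033643/79135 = 77166045.79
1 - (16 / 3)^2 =-247 / 9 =-27.44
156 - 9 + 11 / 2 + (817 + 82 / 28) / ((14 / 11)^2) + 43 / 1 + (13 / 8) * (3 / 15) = 4815757 / 6860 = 702.01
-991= -991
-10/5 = -2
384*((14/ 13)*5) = 26880/ 13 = 2067.69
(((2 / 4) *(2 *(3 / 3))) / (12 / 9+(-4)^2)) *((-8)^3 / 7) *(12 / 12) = -384 / 91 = -4.22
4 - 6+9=7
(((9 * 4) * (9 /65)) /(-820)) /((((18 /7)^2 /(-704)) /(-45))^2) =-74373376 /533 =-139537.29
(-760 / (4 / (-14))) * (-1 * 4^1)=-10640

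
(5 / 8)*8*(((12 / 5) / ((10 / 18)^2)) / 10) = 486 / 125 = 3.89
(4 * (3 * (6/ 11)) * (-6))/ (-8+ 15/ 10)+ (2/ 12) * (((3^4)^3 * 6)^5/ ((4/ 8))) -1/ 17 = 267113131748195131206503396353362097/ 2431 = 109877882249360399509051200000000.00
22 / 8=11 / 4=2.75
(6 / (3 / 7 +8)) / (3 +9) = 7 / 118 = 0.06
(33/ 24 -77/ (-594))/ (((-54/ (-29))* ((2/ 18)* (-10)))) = -1885/ 2592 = -0.73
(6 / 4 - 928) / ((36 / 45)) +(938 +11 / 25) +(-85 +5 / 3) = -181811 / 600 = -303.02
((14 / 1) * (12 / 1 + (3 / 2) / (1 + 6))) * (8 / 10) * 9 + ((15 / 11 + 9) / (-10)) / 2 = 27075 / 22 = 1230.68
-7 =-7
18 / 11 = 1.64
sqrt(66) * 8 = 8 * sqrt(66) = 64.99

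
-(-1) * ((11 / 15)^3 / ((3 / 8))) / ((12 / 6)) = 5324 / 10125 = 0.53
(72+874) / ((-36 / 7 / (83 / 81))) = -274813 / 1458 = -188.49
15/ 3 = 5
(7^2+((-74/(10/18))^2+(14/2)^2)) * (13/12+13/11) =6061627/150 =40410.85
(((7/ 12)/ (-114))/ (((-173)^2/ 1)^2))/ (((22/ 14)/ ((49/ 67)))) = -0.00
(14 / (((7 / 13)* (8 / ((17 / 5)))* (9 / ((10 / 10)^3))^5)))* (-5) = -221 / 236196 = -0.00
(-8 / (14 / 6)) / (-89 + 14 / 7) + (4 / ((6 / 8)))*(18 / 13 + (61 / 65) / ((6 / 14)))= 2268536 / 118755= 19.10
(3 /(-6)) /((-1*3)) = 1 /6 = 0.17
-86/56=-43/28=-1.54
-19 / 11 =-1.73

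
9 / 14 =0.64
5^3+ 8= 133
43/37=1.16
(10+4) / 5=14 / 5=2.80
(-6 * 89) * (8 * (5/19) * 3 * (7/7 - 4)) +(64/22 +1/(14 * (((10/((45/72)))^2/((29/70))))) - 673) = 495385396141/52433920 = 9447.80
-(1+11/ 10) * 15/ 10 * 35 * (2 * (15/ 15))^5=-3528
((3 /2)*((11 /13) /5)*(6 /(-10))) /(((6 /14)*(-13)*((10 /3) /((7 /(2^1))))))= 0.03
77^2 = 5929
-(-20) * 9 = 180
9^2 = 81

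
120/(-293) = -120/293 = -0.41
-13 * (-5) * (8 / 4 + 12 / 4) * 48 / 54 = 2600 / 9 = 288.89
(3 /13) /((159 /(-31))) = -31 /689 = -0.04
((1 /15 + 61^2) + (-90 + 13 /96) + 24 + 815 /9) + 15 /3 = 5401091 /1440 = 3750.76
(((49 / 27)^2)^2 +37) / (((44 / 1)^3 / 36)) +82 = 51570521723 / 628753752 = 82.02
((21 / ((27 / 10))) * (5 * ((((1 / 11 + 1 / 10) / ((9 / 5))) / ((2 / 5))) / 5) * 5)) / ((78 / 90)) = 30625 / 2574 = 11.90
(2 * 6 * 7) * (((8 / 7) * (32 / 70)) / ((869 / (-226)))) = -347136 / 30415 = -11.41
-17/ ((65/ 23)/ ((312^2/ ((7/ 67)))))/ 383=-196163136/ 13405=-14633.58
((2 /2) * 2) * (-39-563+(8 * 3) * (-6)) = -1492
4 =4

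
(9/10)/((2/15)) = 6.75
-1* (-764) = 764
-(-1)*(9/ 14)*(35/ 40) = 9/ 16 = 0.56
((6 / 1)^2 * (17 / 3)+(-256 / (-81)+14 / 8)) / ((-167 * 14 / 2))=-67687 / 378756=-0.18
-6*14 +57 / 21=-569 / 7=-81.29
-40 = -40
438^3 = 84027672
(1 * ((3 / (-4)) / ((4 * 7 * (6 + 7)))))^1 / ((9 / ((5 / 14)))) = -5 / 61152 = -0.00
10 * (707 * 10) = 70700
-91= -91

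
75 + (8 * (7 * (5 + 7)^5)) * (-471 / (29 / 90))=-590687352705 / 29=-20368529403.62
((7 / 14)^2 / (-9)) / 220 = -1 / 7920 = -0.00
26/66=13/33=0.39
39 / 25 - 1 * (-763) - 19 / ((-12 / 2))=115159 / 150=767.73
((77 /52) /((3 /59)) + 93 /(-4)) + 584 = 23005 /39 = 589.87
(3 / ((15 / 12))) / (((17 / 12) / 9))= 1296 / 85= 15.25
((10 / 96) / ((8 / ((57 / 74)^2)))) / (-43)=-5415 / 30139904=-0.00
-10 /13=-0.77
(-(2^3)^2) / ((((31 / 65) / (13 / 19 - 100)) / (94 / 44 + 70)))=6228911520 / 6479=961400.14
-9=-9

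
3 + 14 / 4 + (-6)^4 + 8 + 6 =2633 / 2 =1316.50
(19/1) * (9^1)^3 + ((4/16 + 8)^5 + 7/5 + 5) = 52075.56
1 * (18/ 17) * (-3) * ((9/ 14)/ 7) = -243/ 833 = -0.29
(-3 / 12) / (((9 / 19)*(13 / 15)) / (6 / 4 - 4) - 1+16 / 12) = -1425 / 964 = -1.48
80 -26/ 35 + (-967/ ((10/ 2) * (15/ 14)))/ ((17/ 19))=-122.49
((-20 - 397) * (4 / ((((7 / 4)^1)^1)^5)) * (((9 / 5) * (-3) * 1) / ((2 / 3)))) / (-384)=-180144 / 84035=-2.14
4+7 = 11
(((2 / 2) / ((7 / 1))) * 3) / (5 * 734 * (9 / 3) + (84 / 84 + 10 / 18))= 0.00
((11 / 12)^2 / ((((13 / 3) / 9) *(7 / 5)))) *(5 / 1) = 9075 / 1456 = 6.23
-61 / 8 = -7.62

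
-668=-668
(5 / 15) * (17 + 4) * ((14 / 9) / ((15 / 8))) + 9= 14.81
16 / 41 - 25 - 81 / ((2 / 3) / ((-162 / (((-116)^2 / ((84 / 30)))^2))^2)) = -646078247424337470443 / 26252931752193280000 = -24.61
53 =53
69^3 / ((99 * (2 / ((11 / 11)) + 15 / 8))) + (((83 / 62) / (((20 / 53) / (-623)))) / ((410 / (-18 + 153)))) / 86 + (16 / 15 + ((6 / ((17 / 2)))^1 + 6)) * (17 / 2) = 263731711109 / 288567840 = 913.93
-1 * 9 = -9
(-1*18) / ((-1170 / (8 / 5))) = 8 / 325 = 0.02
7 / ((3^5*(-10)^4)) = 7 / 2430000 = 0.00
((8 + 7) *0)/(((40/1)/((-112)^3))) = 0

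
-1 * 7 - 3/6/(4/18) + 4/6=-8.58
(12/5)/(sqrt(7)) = 12*sqrt(7)/35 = 0.91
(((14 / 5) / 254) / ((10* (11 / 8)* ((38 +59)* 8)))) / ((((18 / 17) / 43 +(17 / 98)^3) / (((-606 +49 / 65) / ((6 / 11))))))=-47367345548306 / 1233103413852375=-0.04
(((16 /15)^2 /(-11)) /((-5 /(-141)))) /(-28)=3008 /28875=0.10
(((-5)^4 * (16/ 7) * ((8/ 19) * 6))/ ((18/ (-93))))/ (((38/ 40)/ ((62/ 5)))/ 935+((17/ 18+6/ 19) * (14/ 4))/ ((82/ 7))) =-6631188300000/ 133933499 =-49511.05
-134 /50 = -67 /25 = -2.68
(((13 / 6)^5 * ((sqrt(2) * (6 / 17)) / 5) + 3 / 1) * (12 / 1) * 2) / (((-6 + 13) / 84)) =864 + 742586 * sqrt(2) / 765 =2236.78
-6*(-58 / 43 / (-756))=-29 / 2709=-0.01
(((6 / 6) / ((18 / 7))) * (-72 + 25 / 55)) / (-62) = 5509 / 12276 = 0.45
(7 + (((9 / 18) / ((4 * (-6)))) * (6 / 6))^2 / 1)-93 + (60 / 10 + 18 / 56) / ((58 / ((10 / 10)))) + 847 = 355980011 / 467712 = 761.11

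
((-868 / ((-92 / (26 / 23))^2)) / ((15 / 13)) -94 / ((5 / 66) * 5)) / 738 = -5210784437 / 15489199350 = -0.34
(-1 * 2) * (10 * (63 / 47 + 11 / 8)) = -5105 / 94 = -54.31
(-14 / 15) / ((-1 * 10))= 7 / 75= 0.09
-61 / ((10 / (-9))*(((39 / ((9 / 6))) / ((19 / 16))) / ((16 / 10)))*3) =3477 / 2600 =1.34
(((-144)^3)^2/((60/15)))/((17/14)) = 31206351568896/17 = 1835667739346.82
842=842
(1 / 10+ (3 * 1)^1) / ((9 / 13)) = 403 / 90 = 4.48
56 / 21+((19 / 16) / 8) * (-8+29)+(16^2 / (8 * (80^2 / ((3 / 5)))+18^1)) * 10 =285822527 / 49162368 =5.81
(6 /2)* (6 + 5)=33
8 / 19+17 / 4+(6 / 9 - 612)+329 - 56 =-76075 / 228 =-333.66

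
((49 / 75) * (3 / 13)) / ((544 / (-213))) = -10437 / 176800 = -0.06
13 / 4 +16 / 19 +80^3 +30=38914591 / 76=512034.09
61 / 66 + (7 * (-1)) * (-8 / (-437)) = 22961 / 28842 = 0.80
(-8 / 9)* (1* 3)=-8 / 3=-2.67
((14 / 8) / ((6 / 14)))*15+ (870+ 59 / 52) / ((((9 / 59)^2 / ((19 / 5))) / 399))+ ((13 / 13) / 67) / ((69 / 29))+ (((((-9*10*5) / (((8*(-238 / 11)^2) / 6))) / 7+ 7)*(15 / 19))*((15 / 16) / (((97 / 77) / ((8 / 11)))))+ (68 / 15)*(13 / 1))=12820669532181865546319 / 225865030115088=56762525.50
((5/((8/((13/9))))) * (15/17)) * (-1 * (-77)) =25025/408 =61.34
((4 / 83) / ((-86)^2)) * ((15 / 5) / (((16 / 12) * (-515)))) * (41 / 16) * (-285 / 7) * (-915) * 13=-250187535 / 7081581248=-0.04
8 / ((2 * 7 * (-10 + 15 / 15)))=-4 / 63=-0.06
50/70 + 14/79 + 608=608.89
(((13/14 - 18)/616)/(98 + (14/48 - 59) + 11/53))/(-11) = 38001/595781494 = 0.00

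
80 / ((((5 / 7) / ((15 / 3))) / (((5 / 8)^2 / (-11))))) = -875 / 44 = -19.89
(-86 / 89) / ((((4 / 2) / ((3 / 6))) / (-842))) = 18103 / 89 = 203.40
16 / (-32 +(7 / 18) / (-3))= -864 / 1735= -0.50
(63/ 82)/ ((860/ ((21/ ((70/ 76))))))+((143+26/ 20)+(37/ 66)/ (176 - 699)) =439129228829/ 3042761700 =144.32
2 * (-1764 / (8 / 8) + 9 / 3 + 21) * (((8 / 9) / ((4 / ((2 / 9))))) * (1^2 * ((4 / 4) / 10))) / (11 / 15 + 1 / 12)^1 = -9280 / 441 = -21.04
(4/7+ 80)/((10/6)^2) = 5076/175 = 29.01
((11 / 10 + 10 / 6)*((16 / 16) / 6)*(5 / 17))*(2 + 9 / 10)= 2407 / 6120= 0.39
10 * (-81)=-810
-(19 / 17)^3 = -6859 / 4913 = -1.40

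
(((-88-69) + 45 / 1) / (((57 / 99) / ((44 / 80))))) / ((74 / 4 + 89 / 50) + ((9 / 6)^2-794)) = 0.14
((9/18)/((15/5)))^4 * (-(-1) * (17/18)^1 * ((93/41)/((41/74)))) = 19499/6535728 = 0.00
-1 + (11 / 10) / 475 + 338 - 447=-522489 / 4750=-110.00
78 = 78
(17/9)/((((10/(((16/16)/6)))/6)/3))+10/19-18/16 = -73/2280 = -0.03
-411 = -411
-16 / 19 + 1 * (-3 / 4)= -121 / 76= -1.59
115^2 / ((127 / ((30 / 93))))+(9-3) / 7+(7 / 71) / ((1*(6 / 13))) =406940341 / 11740134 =34.66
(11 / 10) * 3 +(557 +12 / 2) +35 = 6013 / 10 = 601.30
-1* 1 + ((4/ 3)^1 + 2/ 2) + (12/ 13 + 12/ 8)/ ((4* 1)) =605/ 312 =1.94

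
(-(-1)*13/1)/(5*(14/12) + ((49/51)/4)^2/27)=14607216/6556921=2.23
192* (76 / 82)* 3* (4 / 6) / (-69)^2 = 4864 / 65067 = 0.07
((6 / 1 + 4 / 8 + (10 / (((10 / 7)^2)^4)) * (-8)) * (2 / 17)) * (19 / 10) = 44843781 / 106250000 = 0.42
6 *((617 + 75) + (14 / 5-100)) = 17844 / 5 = 3568.80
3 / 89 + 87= 7746 / 89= 87.03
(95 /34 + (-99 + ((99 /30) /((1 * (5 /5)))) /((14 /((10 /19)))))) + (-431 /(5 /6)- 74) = -7769721 /11305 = -687.28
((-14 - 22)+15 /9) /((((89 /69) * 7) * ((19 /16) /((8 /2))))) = -12.81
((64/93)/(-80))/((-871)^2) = -4/352768065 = -0.00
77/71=1.08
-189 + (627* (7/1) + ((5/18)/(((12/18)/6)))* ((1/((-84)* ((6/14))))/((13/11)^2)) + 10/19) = 971116585/231192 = 4200.48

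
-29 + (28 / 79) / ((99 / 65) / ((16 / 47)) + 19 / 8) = -16289673 / 562717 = -28.95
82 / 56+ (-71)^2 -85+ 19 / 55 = 7635027 / 1540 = 4957.81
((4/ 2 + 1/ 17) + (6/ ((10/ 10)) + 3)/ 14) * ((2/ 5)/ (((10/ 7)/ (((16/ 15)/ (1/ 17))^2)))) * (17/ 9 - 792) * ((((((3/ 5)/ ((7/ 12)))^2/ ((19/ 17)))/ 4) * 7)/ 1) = -676564888064/ 2078125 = -325565.06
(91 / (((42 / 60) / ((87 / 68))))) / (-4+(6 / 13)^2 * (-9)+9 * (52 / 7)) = 6689865 / 2451128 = 2.73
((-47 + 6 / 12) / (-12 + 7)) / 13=93 / 130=0.72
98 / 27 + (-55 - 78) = -3493 / 27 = -129.37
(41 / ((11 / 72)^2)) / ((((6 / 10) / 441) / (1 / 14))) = 11158560 / 121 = 92219.50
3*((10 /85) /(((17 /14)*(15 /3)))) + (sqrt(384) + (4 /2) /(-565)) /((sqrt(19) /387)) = -774*sqrt(19) /10735 + 84 /1445 + 3096*sqrt(114) /19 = 1739.55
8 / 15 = 0.53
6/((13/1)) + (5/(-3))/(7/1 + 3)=0.29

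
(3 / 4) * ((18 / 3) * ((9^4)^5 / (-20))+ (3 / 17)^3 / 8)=-2150301974412480883174863 / 786080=-2735474728287808980.22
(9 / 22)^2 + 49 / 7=3469 / 484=7.17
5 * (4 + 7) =55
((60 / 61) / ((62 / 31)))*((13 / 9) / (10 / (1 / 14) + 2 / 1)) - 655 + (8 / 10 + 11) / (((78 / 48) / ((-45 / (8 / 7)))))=-158929531 / 168909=-940.92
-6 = -6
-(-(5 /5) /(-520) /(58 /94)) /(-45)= 47 /678600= 0.00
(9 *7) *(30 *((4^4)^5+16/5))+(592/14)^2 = 101825771848719328/49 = 2078076976504476.08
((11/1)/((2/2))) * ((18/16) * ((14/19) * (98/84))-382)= -637087/152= -4191.36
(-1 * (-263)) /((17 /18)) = 4734 /17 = 278.47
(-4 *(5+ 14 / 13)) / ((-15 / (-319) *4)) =-129.24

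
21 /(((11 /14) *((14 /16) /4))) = 1344 /11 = 122.18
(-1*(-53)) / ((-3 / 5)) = -265 / 3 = -88.33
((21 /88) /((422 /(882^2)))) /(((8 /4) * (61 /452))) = 461503413 /283162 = 1629.82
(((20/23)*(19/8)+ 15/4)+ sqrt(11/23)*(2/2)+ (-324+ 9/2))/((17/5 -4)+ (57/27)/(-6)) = 3895965/11822 -270*sqrt(253)/5911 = 328.83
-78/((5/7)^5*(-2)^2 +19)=-436982/110611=-3.95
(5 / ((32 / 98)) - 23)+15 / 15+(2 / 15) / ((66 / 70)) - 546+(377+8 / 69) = -6391271 / 36432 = -175.43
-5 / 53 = -0.09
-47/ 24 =-1.96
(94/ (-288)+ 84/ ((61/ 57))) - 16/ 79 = 54101251/ 693936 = 77.96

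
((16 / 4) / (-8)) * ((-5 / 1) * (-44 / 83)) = -110 / 83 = -1.33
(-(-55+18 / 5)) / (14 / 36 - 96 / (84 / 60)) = -32382 / 42955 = -0.75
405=405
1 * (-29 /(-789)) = 29 /789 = 0.04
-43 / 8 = -5.38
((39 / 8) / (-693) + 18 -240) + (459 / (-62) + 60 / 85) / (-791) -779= -110160140623 / 110050248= -1001.00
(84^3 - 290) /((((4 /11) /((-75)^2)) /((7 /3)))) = 42764885625 /2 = 21382442812.50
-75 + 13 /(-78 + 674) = -44687 /596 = -74.98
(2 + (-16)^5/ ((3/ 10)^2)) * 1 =-104857582/ 9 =-11650842.44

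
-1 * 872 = -872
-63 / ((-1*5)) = 63 / 5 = 12.60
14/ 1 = 14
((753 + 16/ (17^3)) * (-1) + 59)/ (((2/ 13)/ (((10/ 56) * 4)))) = -3222.16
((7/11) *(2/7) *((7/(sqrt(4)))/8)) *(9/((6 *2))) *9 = 189/352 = 0.54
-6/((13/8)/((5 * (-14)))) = 3360/13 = 258.46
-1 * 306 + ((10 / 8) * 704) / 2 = 134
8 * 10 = 80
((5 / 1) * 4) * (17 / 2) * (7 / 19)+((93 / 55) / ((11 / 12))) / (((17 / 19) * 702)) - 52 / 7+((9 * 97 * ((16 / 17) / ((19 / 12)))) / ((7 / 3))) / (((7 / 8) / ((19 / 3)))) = 621760728068 / 373438065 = 1664.96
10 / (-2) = -5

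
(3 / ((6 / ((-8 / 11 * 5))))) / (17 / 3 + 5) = -15 / 88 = -0.17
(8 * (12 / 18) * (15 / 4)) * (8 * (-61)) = -9760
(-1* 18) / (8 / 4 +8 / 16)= -36 / 5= -7.20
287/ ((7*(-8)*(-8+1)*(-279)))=-41/ 15624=-0.00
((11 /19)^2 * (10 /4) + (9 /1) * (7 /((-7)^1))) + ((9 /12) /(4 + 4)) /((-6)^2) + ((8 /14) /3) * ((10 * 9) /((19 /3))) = -5291105 /970368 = -5.45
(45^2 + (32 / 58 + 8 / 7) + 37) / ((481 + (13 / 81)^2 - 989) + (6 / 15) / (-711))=-1085696893350 / 267242387489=-4.06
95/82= 1.16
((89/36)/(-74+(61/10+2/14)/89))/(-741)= 277235/6143256054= 0.00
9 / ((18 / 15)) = 15 / 2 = 7.50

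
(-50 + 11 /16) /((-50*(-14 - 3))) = -789 /13600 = -0.06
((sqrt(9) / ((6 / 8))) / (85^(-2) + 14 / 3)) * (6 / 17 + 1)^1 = 117300 / 101153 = 1.16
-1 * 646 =-646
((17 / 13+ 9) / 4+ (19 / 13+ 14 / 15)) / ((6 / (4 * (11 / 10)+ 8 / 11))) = 91133 / 21450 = 4.25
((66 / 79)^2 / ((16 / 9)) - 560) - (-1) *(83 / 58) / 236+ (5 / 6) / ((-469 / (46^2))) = -67713480139505 / 120195518856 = -563.36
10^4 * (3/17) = 30000/17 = 1764.71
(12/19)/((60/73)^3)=389017/342000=1.14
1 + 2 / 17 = 19 / 17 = 1.12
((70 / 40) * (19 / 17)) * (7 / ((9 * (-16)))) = -931 / 9792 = -0.10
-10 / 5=-2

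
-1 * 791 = -791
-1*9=-9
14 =14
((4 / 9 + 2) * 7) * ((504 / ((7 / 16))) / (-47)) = -19712 / 47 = -419.40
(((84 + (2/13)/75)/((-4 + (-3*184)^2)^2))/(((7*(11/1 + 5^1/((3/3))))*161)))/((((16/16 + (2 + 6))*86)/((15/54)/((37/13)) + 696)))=18984924551/420705913957665336000000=0.00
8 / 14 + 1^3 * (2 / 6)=19 / 21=0.90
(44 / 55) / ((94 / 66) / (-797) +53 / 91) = 2393391 / 1737095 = 1.38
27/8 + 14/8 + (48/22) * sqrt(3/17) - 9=-31/8 + 24 * sqrt(51)/187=-2.96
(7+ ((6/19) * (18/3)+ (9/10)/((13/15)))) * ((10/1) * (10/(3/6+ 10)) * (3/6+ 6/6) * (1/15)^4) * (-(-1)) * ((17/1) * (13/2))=11917/38475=0.31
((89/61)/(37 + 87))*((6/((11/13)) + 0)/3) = 1157/41602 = 0.03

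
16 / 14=8 / 7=1.14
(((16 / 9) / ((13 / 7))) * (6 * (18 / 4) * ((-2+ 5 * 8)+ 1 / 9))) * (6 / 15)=76832 / 195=394.01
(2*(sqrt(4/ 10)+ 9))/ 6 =sqrt(10)/ 15+ 3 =3.21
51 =51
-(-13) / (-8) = -13 / 8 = -1.62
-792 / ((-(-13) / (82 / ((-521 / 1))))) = 64944 / 6773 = 9.59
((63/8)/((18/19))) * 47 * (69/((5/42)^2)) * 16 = 760846716/25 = 30433868.64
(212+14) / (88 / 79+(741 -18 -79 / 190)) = 0.31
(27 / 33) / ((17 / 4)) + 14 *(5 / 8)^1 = 6689 / 748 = 8.94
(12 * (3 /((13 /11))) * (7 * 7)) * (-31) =-46271.08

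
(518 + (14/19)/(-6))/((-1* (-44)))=11.77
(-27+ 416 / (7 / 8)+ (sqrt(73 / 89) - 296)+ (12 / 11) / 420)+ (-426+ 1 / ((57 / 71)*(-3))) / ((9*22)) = sqrt(6497) / 89+ 178083413 / 1185030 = 151.18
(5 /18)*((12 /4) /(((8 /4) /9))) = 15 /4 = 3.75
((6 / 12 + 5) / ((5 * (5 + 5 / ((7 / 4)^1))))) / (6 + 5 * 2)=7 / 800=0.01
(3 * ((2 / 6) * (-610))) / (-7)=610 / 7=87.14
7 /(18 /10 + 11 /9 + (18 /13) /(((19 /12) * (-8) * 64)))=4979520 /2148673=2.32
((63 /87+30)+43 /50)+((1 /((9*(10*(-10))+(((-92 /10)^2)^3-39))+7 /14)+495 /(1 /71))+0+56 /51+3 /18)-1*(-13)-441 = 8102967993558899879 /233179949345775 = 34749.85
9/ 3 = 3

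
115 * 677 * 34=2647070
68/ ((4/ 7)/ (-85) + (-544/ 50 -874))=-0.08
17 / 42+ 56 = 2369 / 42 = 56.40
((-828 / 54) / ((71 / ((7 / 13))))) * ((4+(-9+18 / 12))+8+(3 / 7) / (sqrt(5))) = -483 / 923 -46 * sqrt(5) / 4615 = -0.55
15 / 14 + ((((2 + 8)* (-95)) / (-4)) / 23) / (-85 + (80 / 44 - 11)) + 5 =284115 / 47656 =5.96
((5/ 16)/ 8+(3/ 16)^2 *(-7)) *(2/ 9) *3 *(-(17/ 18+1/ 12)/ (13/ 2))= 1961/ 89856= 0.02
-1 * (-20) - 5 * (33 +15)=-220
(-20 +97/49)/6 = -883/294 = -3.00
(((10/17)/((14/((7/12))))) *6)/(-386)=-5/13124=-0.00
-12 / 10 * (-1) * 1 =6 / 5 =1.20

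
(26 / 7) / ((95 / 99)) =2574 / 665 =3.87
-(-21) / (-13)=-21 / 13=-1.62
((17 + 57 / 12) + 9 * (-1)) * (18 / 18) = 51 / 4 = 12.75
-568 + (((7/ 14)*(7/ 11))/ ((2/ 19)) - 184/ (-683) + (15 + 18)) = -15978885/ 30052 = -531.71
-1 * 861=-861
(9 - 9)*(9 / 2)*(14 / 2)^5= 0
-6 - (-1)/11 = -65/11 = -5.91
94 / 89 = 1.06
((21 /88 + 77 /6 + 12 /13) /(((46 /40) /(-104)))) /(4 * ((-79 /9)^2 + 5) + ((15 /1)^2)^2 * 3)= -25936740 /3119100127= -0.01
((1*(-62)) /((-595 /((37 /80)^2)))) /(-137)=-42439 /260848000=-0.00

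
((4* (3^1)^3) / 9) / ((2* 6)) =1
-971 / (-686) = 971 / 686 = 1.42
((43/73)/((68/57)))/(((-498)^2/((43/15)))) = 35131/6155459280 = 0.00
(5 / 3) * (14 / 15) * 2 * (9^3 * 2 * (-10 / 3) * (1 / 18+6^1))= -91560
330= 330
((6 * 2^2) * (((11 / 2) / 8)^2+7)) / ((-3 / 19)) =-36347 / 32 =-1135.84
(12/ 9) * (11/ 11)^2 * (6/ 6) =4/ 3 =1.33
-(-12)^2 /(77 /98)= -2016 /11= -183.27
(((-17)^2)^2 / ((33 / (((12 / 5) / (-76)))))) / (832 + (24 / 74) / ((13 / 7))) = -0.10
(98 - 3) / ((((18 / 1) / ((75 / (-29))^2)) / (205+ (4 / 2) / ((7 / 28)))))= 12646875 / 1682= 7518.95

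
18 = 18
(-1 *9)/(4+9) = -9/13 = -0.69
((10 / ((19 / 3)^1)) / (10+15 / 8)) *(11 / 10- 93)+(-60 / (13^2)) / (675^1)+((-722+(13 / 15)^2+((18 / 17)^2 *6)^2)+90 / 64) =-25197749088589763 / 36687835360800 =-686.81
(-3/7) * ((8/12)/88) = -0.00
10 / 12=5 / 6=0.83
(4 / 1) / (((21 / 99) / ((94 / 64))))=1551 / 56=27.70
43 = 43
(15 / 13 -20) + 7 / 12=-2849 / 156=-18.26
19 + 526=545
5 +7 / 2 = 17 / 2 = 8.50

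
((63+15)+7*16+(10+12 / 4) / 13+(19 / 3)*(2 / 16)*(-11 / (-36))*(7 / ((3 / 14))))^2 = 66448981729 / 1679616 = 39562.01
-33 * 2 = -66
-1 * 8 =-8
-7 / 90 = -0.08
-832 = -832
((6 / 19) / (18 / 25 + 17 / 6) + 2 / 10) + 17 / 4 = 919303 / 202540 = 4.54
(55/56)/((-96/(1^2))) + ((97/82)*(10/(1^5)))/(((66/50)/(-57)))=-1238520805/2424576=-510.82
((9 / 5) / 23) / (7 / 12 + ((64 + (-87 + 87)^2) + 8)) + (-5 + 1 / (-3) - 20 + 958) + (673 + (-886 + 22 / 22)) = 216557054 / 300495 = 720.67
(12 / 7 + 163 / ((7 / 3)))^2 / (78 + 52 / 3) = 753003 / 14014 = 53.73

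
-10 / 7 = -1.43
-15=-15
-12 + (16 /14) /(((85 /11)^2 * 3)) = -1819732 /151725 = -11.99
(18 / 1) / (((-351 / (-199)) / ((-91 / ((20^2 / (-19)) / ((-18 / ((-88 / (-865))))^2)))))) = 1380909.91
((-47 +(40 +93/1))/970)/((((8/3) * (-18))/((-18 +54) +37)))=-0.13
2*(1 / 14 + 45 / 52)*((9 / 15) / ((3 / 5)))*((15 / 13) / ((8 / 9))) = 46035 / 18928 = 2.43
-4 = -4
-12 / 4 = -3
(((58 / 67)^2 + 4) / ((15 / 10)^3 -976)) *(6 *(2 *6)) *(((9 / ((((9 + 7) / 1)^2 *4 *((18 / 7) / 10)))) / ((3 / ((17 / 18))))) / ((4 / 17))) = -26956475 / 1676587632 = -0.02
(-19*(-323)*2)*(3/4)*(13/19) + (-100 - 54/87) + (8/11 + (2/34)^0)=3955349/638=6199.61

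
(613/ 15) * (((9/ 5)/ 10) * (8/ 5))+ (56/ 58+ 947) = 17395199/ 18125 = 959.74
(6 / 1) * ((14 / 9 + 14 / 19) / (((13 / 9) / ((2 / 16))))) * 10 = 2940 / 247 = 11.90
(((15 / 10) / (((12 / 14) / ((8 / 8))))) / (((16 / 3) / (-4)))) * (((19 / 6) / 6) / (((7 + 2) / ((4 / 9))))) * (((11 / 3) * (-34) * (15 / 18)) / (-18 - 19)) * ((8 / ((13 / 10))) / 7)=-88825 / 1051947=-0.08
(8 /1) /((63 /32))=256 /63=4.06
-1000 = -1000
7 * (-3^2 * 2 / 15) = -42 / 5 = -8.40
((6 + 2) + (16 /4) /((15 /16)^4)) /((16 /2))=1.65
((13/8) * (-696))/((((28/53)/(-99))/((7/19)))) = 5934357/76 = 78083.64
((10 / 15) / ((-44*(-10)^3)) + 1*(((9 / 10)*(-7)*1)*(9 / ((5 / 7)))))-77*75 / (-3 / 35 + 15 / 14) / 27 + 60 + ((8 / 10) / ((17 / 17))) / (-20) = -3229815833 / 13662000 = -236.41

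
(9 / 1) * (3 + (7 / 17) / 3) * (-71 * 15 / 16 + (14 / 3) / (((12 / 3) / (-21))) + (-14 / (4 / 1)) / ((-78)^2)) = -22161110 / 8619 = -2571.19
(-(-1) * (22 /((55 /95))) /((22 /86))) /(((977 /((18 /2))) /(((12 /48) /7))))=7353 /150458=0.05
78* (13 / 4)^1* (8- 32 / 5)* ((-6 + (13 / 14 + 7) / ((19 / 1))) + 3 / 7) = -1390194 / 665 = -2090.52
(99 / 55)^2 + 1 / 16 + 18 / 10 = 2041 / 400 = 5.10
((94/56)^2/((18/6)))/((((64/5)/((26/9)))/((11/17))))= 1579435/11515392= 0.14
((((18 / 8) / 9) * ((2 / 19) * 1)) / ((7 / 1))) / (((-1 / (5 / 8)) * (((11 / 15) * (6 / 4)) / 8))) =-25 / 1463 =-0.02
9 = 9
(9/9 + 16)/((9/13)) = 221/9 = 24.56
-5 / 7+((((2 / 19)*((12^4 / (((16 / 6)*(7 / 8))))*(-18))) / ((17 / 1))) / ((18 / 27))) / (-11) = 3341467 / 24871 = 134.35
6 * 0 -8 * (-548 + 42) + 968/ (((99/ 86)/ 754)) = 5742704/ 9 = 638078.22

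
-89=-89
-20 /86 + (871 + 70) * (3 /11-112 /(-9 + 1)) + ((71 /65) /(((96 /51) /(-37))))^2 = 28427170069313 /2046387200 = 13891.39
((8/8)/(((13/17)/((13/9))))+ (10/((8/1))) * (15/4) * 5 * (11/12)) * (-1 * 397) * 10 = -26724055/288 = -92791.86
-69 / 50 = -1.38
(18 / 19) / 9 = 2 / 19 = 0.11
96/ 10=48/ 5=9.60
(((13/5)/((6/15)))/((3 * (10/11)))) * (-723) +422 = -26023/20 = -1301.15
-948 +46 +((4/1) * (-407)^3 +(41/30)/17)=-137535511699/510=-269677473.92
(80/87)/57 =80/4959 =0.02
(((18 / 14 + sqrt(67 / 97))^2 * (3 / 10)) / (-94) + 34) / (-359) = -7593623 / 80197369 + 27 * sqrt(6499) / 114567670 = -0.09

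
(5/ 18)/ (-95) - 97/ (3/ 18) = -199045/ 342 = -582.00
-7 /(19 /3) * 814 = -17094 /19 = -899.68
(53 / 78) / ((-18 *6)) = -53 / 8424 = -0.01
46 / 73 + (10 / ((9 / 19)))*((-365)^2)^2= 374699013195.07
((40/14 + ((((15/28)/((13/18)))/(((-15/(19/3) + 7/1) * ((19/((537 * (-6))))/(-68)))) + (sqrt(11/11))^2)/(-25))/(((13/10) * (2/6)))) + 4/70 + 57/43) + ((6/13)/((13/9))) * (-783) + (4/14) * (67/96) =-55908537617/134294160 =-416.31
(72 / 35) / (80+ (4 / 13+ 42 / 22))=3432 / 137165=0.03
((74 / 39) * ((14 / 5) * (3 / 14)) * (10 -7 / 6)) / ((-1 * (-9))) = 1961 / 1755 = 1.12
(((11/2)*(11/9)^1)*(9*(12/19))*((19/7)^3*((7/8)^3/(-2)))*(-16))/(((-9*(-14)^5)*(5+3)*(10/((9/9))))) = 43681/4130488320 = 0.00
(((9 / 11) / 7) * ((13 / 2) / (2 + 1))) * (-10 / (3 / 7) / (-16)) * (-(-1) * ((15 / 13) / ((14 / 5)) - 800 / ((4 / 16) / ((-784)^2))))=-1789878271625 / 2464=-726411636.21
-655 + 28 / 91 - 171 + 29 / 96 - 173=-1245991 / 1248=-998.39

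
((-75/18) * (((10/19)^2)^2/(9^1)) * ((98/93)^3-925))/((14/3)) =46443064562500/6603950341611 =7.03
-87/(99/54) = -522/11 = -47.45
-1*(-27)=27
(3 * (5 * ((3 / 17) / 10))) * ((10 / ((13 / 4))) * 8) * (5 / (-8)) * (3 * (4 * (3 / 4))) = -8100 / 221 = -36.65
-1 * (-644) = 644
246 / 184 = 123 / 92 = 1.34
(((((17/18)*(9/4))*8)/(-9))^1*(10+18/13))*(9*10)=-25160/13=-1935.38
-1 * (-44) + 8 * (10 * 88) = 7084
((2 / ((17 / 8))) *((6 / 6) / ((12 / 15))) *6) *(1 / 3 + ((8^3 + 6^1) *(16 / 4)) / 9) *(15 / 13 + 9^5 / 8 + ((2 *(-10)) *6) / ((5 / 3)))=2629263625 / 221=11897120.48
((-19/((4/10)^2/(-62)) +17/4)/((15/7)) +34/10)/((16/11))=2271203/960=2365.84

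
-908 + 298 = -610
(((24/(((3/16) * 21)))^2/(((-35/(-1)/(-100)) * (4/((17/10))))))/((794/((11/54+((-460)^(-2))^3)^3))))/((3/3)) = -0.00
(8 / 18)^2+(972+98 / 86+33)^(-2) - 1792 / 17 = -271182570530407 / 2577432379392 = -105.21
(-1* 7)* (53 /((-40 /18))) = 3339 /20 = 166.95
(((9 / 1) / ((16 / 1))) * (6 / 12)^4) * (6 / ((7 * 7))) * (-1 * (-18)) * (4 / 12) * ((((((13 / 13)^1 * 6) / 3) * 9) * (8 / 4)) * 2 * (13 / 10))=9477 / 3920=2.42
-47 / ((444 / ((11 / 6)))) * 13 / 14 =-6721 / 37296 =-0.18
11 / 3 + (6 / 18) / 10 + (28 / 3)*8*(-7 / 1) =-15569 / 30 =-518.97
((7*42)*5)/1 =1470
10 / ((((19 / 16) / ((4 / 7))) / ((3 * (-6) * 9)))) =-103680 / 133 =-779.55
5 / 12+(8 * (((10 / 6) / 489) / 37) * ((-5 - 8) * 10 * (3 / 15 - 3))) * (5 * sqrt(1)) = 381665 / 217116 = 1.76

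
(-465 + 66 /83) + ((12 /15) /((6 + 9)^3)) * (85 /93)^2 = -224935095727 /484560225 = -464.20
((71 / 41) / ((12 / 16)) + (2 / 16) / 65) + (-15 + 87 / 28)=-4290049 / 447720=-9.58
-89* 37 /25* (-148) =487364 /25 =19494.56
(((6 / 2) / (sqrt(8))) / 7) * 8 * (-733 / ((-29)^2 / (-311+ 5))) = 1345788 * sqrt(2) / 5887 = 323.29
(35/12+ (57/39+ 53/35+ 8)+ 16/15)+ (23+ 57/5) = 269501/5460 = 49.36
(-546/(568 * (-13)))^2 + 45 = 3629961/80656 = 45.01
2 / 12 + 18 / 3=37 / 6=6.17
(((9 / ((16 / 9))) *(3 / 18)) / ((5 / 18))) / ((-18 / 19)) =-513 / 160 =-3.21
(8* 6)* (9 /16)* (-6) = -162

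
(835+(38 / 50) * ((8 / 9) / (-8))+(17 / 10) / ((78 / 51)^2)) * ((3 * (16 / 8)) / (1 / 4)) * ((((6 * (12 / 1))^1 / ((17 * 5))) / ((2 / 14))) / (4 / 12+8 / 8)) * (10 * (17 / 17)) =64059004044 / 71825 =891876.14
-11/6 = -1.83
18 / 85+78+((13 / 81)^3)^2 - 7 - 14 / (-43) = 73846586116137484 / 1032279955838055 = 71.54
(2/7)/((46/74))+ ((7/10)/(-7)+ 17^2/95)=104059/30590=3.40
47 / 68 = 0.69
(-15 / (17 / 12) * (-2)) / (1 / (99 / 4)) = 8910 / 17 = 524.12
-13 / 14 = -0.93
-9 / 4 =-2.25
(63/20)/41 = 63/820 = 0.08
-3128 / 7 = -446.86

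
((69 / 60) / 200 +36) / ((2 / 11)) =1584253 / 8000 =198.03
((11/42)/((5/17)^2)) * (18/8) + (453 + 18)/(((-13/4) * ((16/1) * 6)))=48253/9100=5.30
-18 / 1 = -18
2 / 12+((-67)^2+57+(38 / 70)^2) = 33416491 / 7350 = 4546.46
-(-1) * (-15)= -15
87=87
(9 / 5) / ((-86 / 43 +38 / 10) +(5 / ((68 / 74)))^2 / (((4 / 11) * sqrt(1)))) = 41616 / 1923991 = 0.02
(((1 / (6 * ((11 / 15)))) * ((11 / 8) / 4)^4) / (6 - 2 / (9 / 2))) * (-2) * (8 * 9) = -107811 / 1310720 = -0.08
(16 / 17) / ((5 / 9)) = 144 / 85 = 1.69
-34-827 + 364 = -497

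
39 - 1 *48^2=-2265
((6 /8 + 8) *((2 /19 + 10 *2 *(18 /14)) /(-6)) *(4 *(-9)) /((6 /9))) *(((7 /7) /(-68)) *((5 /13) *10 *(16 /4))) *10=-1136250 /247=-4600.20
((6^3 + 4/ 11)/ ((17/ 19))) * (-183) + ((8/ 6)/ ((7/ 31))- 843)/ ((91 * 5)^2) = -2116288412869/ 47822775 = -44252.73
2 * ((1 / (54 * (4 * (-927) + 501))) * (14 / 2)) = -7 / 86589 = -0.00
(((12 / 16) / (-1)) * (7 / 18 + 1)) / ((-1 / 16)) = 50 / 3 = 16.67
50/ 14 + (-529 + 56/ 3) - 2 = -10684/ 21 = -508.76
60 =60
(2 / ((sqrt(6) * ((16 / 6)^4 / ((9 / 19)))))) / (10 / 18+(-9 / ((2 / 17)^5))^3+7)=-0.00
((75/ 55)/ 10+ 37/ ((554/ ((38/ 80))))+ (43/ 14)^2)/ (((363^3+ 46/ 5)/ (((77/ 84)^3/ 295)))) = 4625658059/ 8825316597516303360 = 0.00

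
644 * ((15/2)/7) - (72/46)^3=8348574/12167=686.17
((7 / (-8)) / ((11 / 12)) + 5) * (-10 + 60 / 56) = -36.12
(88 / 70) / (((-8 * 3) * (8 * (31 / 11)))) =-121 / 52080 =-0.00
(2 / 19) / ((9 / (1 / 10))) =1 / 855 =0.00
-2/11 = -0.18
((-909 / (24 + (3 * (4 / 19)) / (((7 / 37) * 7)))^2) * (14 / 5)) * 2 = -612800027 / 72124020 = -8.50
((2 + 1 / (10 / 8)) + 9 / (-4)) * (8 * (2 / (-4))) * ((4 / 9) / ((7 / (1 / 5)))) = -44 / 1575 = -0.03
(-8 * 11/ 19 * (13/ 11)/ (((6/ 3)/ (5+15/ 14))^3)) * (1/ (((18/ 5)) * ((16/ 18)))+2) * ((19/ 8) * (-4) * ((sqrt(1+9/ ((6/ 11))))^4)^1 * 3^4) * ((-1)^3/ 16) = -598173103125/ 114688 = -5215655.54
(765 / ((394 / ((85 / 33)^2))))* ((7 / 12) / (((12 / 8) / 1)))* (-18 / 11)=-4298875 / 524414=-8.20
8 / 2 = 4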